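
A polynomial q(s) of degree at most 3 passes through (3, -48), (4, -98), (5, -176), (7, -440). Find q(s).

Write q(s) = as^3 + bs^2 + cs + d. Substituting each data point gives a linear system:
  27a + 9b + 3c + d = -48
  64a + 16b + 4c + d = -98
  125a + 25b + 5c + d = -176
  343a + 49b + 7c + d = -440
Solving the system yields a = -1, b = -2, c = 1, d = -6.
So q(s) = -s^3 - 2s^2 + s - 6.
Check: q(5) = -176. ✓

q(s) = -s^3 - 2s^2 + s - 6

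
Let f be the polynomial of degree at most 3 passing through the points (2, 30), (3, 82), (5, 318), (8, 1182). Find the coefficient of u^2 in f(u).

Write f(u) = au^3 + bu^2 + cu + d. Substituting each data point gives a linear system:
  8a + 4b + 2c + d = 30
  27a + 9b + 3c + d = 82
  125a + 25b + 5c + d = 318
  512a + 64b + 8c + d = 1182
Solving the system yields a = 2, b = 2, c = 4, d = -2.
So f(u) = 2u³ + 2u² + 4u - 2.
The coefficient of u^2 is 2.

2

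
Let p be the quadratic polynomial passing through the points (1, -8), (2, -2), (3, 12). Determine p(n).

Using the Lagrange interpolation formula with nodes 1, 2, 3:
  L_0(n) = (n - 2)(n - 3) / 2
  L_1(n) = (n - 1)(n - 3) / -1
  L_2(n) = (n - 1)(n - 2) / 2
Then p(n) = -8·L_0(n) - 2·L_1(n) + 12·L_2(n).
Expanding and collecting terms gives p(n) = 4n^2 - 6n - 6.
Check: p(2) = -2. ✓

p(n) = 4n^2 - 6n - 6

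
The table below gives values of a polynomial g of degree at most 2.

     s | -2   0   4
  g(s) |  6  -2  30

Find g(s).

g(s) = 2s^2 - 2

Write g(s) = as^2 + bs + c. Substituting each data point gives a linear system:
  4a - 2b + c = 6
  c = -2
  16a + 4b + c = 30
Solving the system yields a = 2, b = 0, c = -2.
So g(s) = 2s² - 2.
Check: g(-2) = 6. ✓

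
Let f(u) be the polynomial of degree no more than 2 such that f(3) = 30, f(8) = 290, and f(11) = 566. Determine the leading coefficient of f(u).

Write f(u) = au^2 + bu + c. Substituting each data point gives a linear system:
  9a + 3b + c = 30
  64a + 8b + c = 290
  121a + 11b + c = 566
Solving the system yields a = 5, b = -3, c = -6.
So f(u) = 5u^2 - 3u - 6.
The leading coefficient is 5.

5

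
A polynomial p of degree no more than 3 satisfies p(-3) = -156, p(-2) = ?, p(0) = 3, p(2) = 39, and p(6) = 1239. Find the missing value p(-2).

The 4 known points determine the degree-3 polynomial uniquely.
Write p(u) = au^3 + bu^2 + cu + d. Substituting each data point gives a linear system:
  -27a + 9b - 3c + d = -156
  d = 3
  8a + 4b + 2c + d = 39
  216a + 36b + 6c + d = 1239
Solving the system yields a = 6, b = -1, c = -4, d = 3.
So p(u) = 6u^3 - u^2 - 4u + 3.
Then p(-2) = -41.

-41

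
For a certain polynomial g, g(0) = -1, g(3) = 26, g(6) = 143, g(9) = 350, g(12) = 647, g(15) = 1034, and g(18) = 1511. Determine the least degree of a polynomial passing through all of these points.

2

Forward differences of the values at t = 0, 3, 6, 9, 12, 15, 18:
  g  : -1  26  143  350  647  1034  1511
  Δ  : 27  117  207  297  387  477
  Δ^2: 90  90  90  90  90
  Δ^3: 0  0  0  0
  Δ^4: 0  0  0
  Δ^5: 0  0
  Δ^6: 0
The second differences are constant (90) and nonzero, while all higher differences vanish, so the minimal degree is 2.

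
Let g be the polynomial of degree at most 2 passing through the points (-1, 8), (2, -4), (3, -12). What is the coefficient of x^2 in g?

Write g(x) = ax^2 + bx + c. Substituting each data point gives a linear system:
  a - b + c = 8
  4a + 2b + c = -4
  9a + 3b + c = -12
Solving the system yields a = -1, b = -3, c = 6.
So g(x) = -x^2 - 3x + 6.
The leading coefficient is -1.

-1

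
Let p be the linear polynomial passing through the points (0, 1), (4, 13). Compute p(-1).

Write p(n) = an + b. Substituting each data point gives a linear system:
  b = 1
  4a + b = 13
Solving the system yields a = 3, b = 1.
So p(n) = 3n + 1.
Then p(-1) = -2.

-2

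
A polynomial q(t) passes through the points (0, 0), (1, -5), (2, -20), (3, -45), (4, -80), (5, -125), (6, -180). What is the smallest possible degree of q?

2

Forward differences of the values at t = 0, 1, 2, 3, 4, 5, 6:
  q  : 0  -5  -20  -45  -80  -125  -180
  Δ  : -5  -15  -25  -35  -45  -55
  Δ^2: -10  -10  -10  -10  -10
  Δ^3: 0  0  0  0
  Δ^4: 0  0  0
  Δ^5: 0  0
  Δ^6: 0
The second differences are constant (-10) and nonzero, while all higher differences vanish, so the minimal degree is 2.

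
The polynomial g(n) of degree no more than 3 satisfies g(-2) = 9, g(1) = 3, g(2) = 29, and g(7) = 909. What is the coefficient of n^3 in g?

Write g(n) = an^3 + bn^2 + cn + d. Substituting each data point gives a linear system:
  -8a + 4b - 2c + d = 9
  a + b + c + d = 3
  8a + 4b + 2c + d = 29
  343a + 49b + 7c + d = 909
Solving the system yields a = 2, b = 5, c = -3, d = -1.
So g(n) = 2n^3 + 5n^2 - 3n - 1.
The leading coefficient is 2.

2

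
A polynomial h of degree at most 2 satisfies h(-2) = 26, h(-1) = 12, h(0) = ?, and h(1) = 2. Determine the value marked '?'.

4

The 3 known points determine the degree-2 polynomial uniquely.
Write h(n) = an^2 + bn + c. Substituting each data point gives a linear system:
  4a - 2b + c = 26
  a - b + c = 12
  a + b + c = 2
Solving the system yields a = 3, b = -5, c = 4.
So h(n) = 3n² - 5n + 4.
Then h(0) = 4.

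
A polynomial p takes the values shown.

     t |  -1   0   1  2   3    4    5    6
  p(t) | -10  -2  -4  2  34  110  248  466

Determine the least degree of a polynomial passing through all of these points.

Forward differences of the values at t = -1, 0, 1, 2, 3, 4, 5, 6:
  p  : -10  -2  -4  2  34  110  248  466
  Δ  : 8  -2  6  32  76  138  218
  Δ^2: -10  8  26  44  62  80
  Δ^3: 18  18  18  18  18
  Δ^4: 0  0  0  0
  Δ^5: 0  0  0
  Δ^6: 0  0
  Δ^7: 0
The third differences are constant (18) and nonzero, while all higher differences vanish, so the minimal degree is 3.

3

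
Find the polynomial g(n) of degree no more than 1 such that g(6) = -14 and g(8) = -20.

Write g(n) = an + b. Substituting each data point gives a linear system:
  6a + b = -14
  8a + b = -20
Solving the system yields a = -3, b = 4.
So g(n) = -3n + 4.
Check: g(8) = -20. ✓

g(n) = -3n + 4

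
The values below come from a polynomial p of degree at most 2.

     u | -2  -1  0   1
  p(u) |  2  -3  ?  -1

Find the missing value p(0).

-4

On equispaced nodes a degree-2 polynomial has vanishing third forward difference, so
  - p(-2) + 3·p(-1) - 3·p(0) + p(1) = 0.
Substituting the known values and solving for p(0):
  -3·p(0) = 12
  p(0) = -4.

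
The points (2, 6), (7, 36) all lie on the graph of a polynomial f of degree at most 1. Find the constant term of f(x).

Write f(x) = ax + b. Substituting each data point gives a linear system:
  2a + b = 6
  7a + b = 36
Solving the system yields a = 6, b = -6.
So f(x) = 6x - 6.
The constant term is -6.

-6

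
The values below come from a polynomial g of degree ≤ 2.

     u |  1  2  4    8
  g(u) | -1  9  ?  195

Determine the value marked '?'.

47

The 3 known points determine the degree-2 polynomial uniquely.
Write g(u) = au^2 + bu + c. Substituting each data point gives a linear system:
  a + b + c = -1
  4a + 2b + c = 9
  64a + 8b + c = 195
Solving the system yields a = 3, b = 1, c = -5.
So g(u) = 3u² + u - 5.
Then g(4) = 47.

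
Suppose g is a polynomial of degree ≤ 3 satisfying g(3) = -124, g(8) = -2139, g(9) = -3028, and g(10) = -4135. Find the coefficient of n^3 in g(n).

Write g(n) = an^3 + bn^2 + cn + d. Substituting each data point gives a linear system:
  27a + 9b + 3c + d = -124
  512a + 64b + 8c + d = -2139
  729a + 81b + 9c + d = -3028
  1000a + 100b + 10c + d = -4135
Solving the system yields a = -4, b = -1, c = -4, d = 5.
So g(n) = -4n^3 - n^2 - 4n + 5.
The leading coefficient is -4.

-4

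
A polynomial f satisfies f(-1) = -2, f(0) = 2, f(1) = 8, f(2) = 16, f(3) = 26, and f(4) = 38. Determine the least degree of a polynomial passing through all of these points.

Forward differences of the values at n = -1, 0, 1, 2, 3, 4:
  f  : -2  2  8  16  26  38
  Δ  : 4  6  8  10  12
  Δ^2: 2  2  2  2
  Δ^3: 0  0  0
  Δ^4: 0  0
  Δ^5: 0
The second differences are constant (2) and nonzero, while all higher differences vanish, so the minimal degree is 2.

2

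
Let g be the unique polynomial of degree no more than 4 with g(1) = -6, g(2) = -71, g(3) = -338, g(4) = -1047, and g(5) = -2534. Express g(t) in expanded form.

g(t) = -4t^4 - t^2 - 2t + 1

Using the Lagrange interpolation formula with nodes 1, 2, 3, 4, 5:
  L_0(t) = (t - 2)(t - 3)(t - 4)(t - 5) / 24
  L_1(t) = (t - 1)(t - 3)(t - 4)(t - 5) / -6
  L_2(t) = (t - 1)(t - 2)(t - 4)(t - 5) / 4
  L_3(t) = (t - 1)(t - 2)(t - 3)(t - 5) / -6
  L_4(t) = (t - 1)(t - 2)(t - 3)(t - 4) / 24
Then g(t) = -6·L_0(t) - 71·L_1(t) - 338·L_2(t) - 1047·L_3(t) - 2534·L_4(t).
Expanding and collecting terms gives g(t) = -4t^4 - t^2 - 2t + 1.
Check: g(4) = -1047. ✓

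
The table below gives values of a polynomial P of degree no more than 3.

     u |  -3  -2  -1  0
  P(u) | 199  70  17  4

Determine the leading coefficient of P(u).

Write P(u) = au^3 + bu^2 + cu + d. Substituting each data point gives a linear system:
  -27a + 9b - 3c + d = 199
  -8a + 4b - 2c + d = 70
  -a + b - c + d = 17
  d = 4
Solving the system yields a = -6, b = 2, c = -5, d = 4.
So P(u) = -6u^3 + 2u^2 - 5u + 4.
The leading coefficient is -6.

-6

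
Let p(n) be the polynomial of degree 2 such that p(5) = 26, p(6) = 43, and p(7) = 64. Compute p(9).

118

Using the Lagrange interpolation formula with nodes 5, 6, 7:
  L_0(n) = (n - 6)(n - 7) / 2
  L_1(n) = (n - 5)(n - 7) / -1
  L_2(n) = (n - 5)(n - 6) / 2
Then p(n) = 26·L_0(n) + 43·L_1(n) + 64·L_2(n).
Expanding and collecting terms gives p(n) = 2n^2 - 5n + 1.
Evaluating at n = 9: p(9) = 118.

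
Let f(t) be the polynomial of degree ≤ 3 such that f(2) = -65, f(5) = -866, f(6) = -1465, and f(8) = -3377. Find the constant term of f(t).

-1

Write f(t) = at^3 + bt^2 + ct + d. Substituting each data point gives a linear system:
  8a + 4b + 2c + d = -65
  125a + 25b + 5c + d = -866
  216a + 36b + 6c + d = -1465
  512a + 64b + 8c + d = -3377
Solving the system yields a = -6, b = -5, c = 2, d = -1.
So f(t) = -6t^3 - 5t^2 + 2t - 1.
The constant term is -1.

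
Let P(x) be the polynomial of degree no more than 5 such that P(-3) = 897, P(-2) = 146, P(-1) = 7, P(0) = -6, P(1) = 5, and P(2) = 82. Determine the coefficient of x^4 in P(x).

Write P(x) = ax^5 + bx^4 + cx^3 + dx^2 + ex + k. Substituting each data point gives a linear system:
  -243a + 81b - 27c + 9d - 3e + k = 897
  -32a + 16b - 8c + 4d - 2e + k = 146
  -a + b - c + d - e + k = 7
  k = -6
  a + b + c + d + e + k = 5
  32a + 16b + 8c + 4d + 2e + k = 82
Solving the system yields a = -2, b = 6, c = 5, d = 6, e = -4, k = -6.
So P(x) = -2x⁵ + 6x⁴ + 5x³ + 6x² - 4x - 6.
The coefficient of x^4 is 6.

6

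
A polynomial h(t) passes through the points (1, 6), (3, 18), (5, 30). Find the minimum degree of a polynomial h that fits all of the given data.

Forward differences of the values at t = 1, 3, 5:
  h  : 6  18  30
  Δ  : 12  12
  Δ^2: 0
The first differences are constant (12) and nonzero, while all higher differences vanish, so the minimal degree is 1.

1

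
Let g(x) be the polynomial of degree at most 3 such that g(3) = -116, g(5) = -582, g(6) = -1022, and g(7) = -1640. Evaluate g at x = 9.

Using the Lagrange interpolation formula with nodes 3, 5, 6, 7:
  L_0(x) = (x - 5)(x - 6)(x - 7) / -24
  L_1(x) = (x - 3)(x - 6)(x - 7) / 4
  L_2(x) = (x - 3)(x - 5)(x - 7) / -3
  L_3(x) = (x - 3)(x - 5)(x - 6) / 8
Then g(x) = -116·L_0(x) - 582·L_1(x) - 1022·L_2(x) - 1640·L_3(x).
Expanding and collecting terms gives g(x) = -5x^3 + x^2 + 4x - 2.
Evaluating at x = 9: g(9) = -3530.

-3530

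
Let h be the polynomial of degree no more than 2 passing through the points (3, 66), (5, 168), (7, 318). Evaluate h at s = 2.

33

Write h(s) = as^2 + bs + c. Substituting each data point gives a linear system:
  9a + 3b + c = 66
  25a + 5b + c = 168
  49a + 7b + c = 318
Solving the system yields a = 6, b = 3, c = 3.
So h(s) = 6s² + 3s + 3.
Then h(2) = 33.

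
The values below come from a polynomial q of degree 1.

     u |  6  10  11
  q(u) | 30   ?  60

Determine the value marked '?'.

54

The 2 known points determine the degree-1 polynomial uniquely.
Write q(u) = au + b. Substituting each data point gives a linear system:
  6a + b = 30
  11a + b = 60
Solving the system yields a = 6, b = -6.
So q(u) = 6u - 6.
Then q(10) = 54.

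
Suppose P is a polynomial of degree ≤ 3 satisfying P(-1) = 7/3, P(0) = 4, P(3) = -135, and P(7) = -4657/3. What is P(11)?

Using the Lagrange interpolation formula with nodes -1, 0, 3, 7:
  L_0(n) = n(n - 3)(n - 7) / -32
  L_1(n) = (n + 1)(n - 3)(n - 7) / 21
  L_2(n) = (n + 1)n(n - 7) / -48
  L_3(n) = (n + 1)n(n - 3) / 224
Then P(n) = 7/3·L_0(n) + 4·L_1(n) - 135·L_2(n) - 4657/3·L_3(n).
Expanding and collecting terms gives P(n) = -4n^3 - 4n^2 + (5/3)n + 4.
Evaluating at n = 11: P(11) = -17357/3.

-17357/3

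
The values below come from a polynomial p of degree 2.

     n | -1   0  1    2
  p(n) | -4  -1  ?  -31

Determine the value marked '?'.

The 3 known points determine the degree-2 polynomial uniquely.
Write p(n) = an^2 + bn + c. Substituting each data point gives a linear system:
  a - b + c = -4
  c = -1
  4a + 2b + c = -31
Solving the system yields a = -6, b = -3, c = -1.
So p(n) = -6n² - 3n - 1.
Then p(1) = -10.

-10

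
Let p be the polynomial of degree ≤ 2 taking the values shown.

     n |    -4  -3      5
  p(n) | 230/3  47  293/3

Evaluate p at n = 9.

Using the Lagrange interpolation formula with nodes -4, -3, 5:
  L_0(n) = (n + 3)(n - 5) / 9
  L_1(n) = (n + 4)(n - 5) / -8
  L_2(n) = (n + 4)(n + 3) / 72
Then p(n) = 230/3·L_0(n) + 47·L_1(n) + 293/3·L_2(n).
Expanding and collecting terms gives p(n) = 4n^2 - (5/3)n + 6.
Evaluating at n = 9: p(9) = 315.

315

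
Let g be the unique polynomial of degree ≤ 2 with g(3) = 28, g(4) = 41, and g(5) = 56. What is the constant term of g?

1

Write g(x) = ax^2 + bx + c. Substituting each data point gives a linear system:
  9a + 3b + c = 28
  16a + 4b + c = 41
  25a + 5b + c = 56
Solving the system yields a = 1, b = 6, c = 1.
So g(x) = x² + 6x + 1.
The constant term is 1.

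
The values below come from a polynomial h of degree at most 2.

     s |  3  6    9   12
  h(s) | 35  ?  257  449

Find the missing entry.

119

On equispaced nodes a degree-2 polynomial has vanishing third forward difference, so
  - h(3) + 3·h(6) - 3·h(9) + h(12) = 0.
Substituting the known values and solving for h(6):
  3·h(6) = 357
  h(6) = 119.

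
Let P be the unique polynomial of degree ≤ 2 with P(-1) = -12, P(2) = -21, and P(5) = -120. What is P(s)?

Using the Lagrange interpolation formula with nodes -1, 2, 5:
  L_0(s) = (s - 2)(s - 5) / 18
  L_1(s) = (s + 1)(s - 5) / -9
  L_2(s) = (s + 1)(s - 2) / 18
Then P(s) = -12·L_0(s) - 21·L_1(s) - 120·L_2(s).
Expanding and collecting terms gives P(s) = -5s^2 + 2s - 5.
Check: P(-1) = -12. ✓

P(s) = -5s^2 + 2s - 5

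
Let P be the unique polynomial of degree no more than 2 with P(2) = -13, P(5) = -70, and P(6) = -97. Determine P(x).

P(x) = -2x^2 - 5x + 5

Using the Lagrange interpolation formula with nodes 2, 5, 6:
  L_0(x) = (x - 5)(x - 6) / 12
  L_1(x) = (x - 2)(x - 6) / -3
  L_2(x) = (x - 2)(x - 5) / 4
Then P(x) = -13·L_0(x) - 70·L_1(x) - 97·L_2(x).
Expanding and collecting terms gives P(x) = -2x² - 5x + 5.
Check: P(6) = -97. ✓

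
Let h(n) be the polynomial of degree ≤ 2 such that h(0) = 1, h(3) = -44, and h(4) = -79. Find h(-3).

Write h(n) = an^2 + bn + c. Substituting each data point gives a linear system:
  c = 1
  9a + 3b + c = -44
  16a + 4b + c = -79
Solving the system yields a = -5, b = 0, c = 1.
So h(n) = -5n^2 + 1.
Then h(-3) = -44.

-44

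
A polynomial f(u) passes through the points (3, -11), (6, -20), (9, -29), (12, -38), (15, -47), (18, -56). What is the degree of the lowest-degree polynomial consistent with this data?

1

Forward differences of the values at u = 3, 6, 9, 12, 15, 18:
  f  : -11  -20  -29  -38  -47  -56
  Δ  : -9  -9  -9  -9  -9
  Δ^2: 0  0  0  0
  Δ^3: 0  0  0
  Δ^4: 0  0
  Δ^5: 0
The first differences are constant (-9) and nonzero, while all higher differences vanish, so the minimal degree is 1.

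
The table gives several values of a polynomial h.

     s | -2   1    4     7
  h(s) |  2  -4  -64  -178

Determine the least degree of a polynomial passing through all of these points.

2

Forward differences of the values at s = -2, 1, 4, 7:
  h  : 2  -4  -64  -178
  Δ  : -6  -60  -114
  Δ^2: -54  -54
  Δ^3: 0
The second differences are constant (-54) and nonzero, while all higher differences vanish, so the minimal degree is 2.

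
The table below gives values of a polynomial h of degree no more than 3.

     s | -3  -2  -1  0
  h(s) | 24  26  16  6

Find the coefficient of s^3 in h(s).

2

Write h(s) = as^3 + bs^2 + cs + d. Substituting each data point gives a linear system:
  -27a + 9b - 3c + d = 24
  -8a + 4b - 2c + d = 26
  -a + b - c + d = 16
  d = 6
Solving the system yields a = 2, b = 6, c = -6, d = 6.
So h(s) = 2s³ + 6s² - 6s + 6.
The leading coefficient is 2.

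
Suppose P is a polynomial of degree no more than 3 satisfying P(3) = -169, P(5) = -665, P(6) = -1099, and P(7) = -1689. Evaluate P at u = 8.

-2459

Using the Lagrange interpolation formula with nodes 3, 5, 6, 7:
  L_0(u) = (u - 5)(u - 6)(u - 7) / -24
  L_1(u) = (u - 3)(u - 6)(u - 7) / 4
  L_2(u) = (u - 3)(u - 5)(u - 7) / -3
  L_3(u) = (u - 3)(u - 5)(u - 6) / 8
Then P(u) = -169·L_0(u) - 665·L_1(u) - 1099·L_2(u) - 1689·L_3(u).
Expanding and collecting terms gives P(u) = -4u³ - 6u² - 4u + 5.
Evaluating at u = 8: P(8) = -2459.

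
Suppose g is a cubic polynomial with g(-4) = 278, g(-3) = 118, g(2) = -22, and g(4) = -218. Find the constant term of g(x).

Write g(x) = ax^3 + bx^2 + cx + d. Substituting each data point gives a linear system:
  -64a + 16b - 4c + d = 278
  -27a + 9b - 3c + d = 118
  8a + 4b + 2c + d = -22
  64a + 16b + 4c + d = -218
Solving the system yields a = -4, b = 2, c = 2, d = -2.
So g(x) = -4x³ + 2x² + 2x - 2.
The constant term is -2.

-2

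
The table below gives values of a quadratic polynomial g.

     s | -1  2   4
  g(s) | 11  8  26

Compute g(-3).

Using the Lagrange interpolation formula with nodes -1, 2, 4:
  L_0(s) = (s - 2)(s - 4) / 15
  L_1(s) = (s + 1)(s - 4) / -6
  L_2(s) = (s + 1)(s - 2) / 10
Then g(s) = 11·L_0(s) + 8·L_1(s) + 26·L_2(s).
Expanding and collecting terms gives g(s) = 2s^2 - 3s + 6.
Evaluating at s = -3: g(-3) = 33.

33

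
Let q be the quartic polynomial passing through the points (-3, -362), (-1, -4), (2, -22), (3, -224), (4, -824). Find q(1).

Write q(n) = an^4 + bn^3 + cn^2 + dn + e. Substituting each data point gives a linear system:
  81a - 27b + 9c - 3d + e = -362
  a - b + c - d + e = -4
  16a + 8b + 4c + 2d + e = -22
  81a + 27b + 9c + 3d + e = -224
  256a + 64b + 16c + 4d + e = -824
Solving the system yields a = -4, b = 2, c = 3, d = 5, e = 4.
So q(n) = -4n^4 + 2n^3 + 3n^2 + 5n + 4.
Then q(1) = 10.

10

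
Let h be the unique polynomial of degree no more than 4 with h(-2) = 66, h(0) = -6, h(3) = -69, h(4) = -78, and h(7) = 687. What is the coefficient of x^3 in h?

-5

Write h(x) = ax^4 + bx^3 + cx^2 + dx + e. Substituting each data point gives a linear system:
  16a - 8b + 4c - 2d + e = 66
  e = -6
  81a + 27b + 9c + 3d + e = -69
  256a + 64b + 16c + 4d + e = -78
  2401a + 343b + 49c + 7d + e = 687
Solving the system yields a = 1, b = -5, c = 1, d = -6, e = -6.
So h(x) = x^4 - 5x^3 + x^2 - 6x - 6.
The coefficient of x^3 is -5.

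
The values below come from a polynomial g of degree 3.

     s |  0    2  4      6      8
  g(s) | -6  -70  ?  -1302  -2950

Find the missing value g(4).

-422

On equispaced nodes a degree-3 polynomial has vanishing fourth forward difference, so
  g(0) - 4·g(2) + 6·g(4) - 4·g(6) + g(8) = 0.
Substituting the known values and solving for g(4):
  6·g(4) = -2532
  g(4) = -422.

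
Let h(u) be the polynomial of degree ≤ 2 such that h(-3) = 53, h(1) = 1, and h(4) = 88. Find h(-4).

96

Using the Lagrange interpolation formula with nodes -3, 1, 4:
  L_0(u) = (u - 1)(u - 4) / 28
  L_1(u) = (u + 3)(u - 4) / -12
  L_2(u) = (u + 3)(u - 1) / 21
Then h(u) = 53·L_0(u) + 1·L_1(u) + 88·L_2(u).
Expanding and collecting terms gives h(u) = 6u² - u - 4.
Evaluating at u = -4: h(-4) = 96.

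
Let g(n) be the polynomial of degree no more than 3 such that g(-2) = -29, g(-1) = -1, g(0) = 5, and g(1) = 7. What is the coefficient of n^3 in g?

Write g(n) = an^3 + bn^2 + cn + d. Substituting each data point gives a linear system:
  -8a + 4b - 2c + d = -29
  -a + b - c + d = -1
  d = 5
  a + b + c + d = 7
Solving the system yields a = 3, b = -2, c = 1, d = 5.
So g(n) = 3n³ - 2n² + n + 5.
The leading coefficient is 3.

3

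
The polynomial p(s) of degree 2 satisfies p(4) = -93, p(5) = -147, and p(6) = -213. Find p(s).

p(s) = -6s^2 + 3

Write p(s) = as^2 + bs + c. Substituting each data point gives a linear system:
  16a + 4b + c = -93
  25a + 5b + c = -147
  36a + 6b + c = -213
Solving the system yields a = -6, b = 0, c = 3.
So p(s) = -6s^2 + 3.
Check: p(6) = -213. ✓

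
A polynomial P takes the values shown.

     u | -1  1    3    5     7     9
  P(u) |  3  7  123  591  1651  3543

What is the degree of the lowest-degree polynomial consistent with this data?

3

Forward differences of the values at u = -1, 1, 3, 5, 7, 9:
  P  : 3  7  123  591  1651  3543
  Δ  : 4  116  468  1060  1892
  Δ^2: 112  352  592  832
  Δ^3: 240  240  240
  Δ^4: 0  0
  Δ^5: 0
The third differences are constant (240) and nonzero, while all higher differences vanish, so the minimal degree is 3.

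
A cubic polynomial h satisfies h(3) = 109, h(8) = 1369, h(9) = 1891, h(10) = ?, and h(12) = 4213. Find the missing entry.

The 4 known points determine the degree-3 polynomial uniquely.
Write h(u) = au^3 + bu^2 + cu + d. Substituting each data point gives a linear system:
  27a + 9b + 3c + d = 109
  512a + 64b + 8c + d = 1369
  729a + 81b + 9c + d = 1891
  1728a + 144b + 12c + d = 4213
Solving the system yields a = 2, b = 5, c = 3, d = 1.
So h(u) = 2u^3 + 5u^2 + 3u + 1.
Then h(10) = 2531.

2531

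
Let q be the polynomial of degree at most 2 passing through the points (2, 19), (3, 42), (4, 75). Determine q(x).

Write q(x) = ax^2 + bx + c. Substituting each data point gives a linear system:
  4a + 2b + c = 19
  9a + 3b + c = 42
  16a + 4b + c = 75
Solving the system yields a = 5, b = -2, c = 3.
So q(x) = 5x² - 2x + 3.
Check: q(2) = 19. ✓

q(x) = 5x^2 - 2x + 3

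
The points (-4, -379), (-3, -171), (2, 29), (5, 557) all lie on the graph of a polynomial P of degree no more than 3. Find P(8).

Write P(x) = ax^3 + bx^2 + cx + d. Substituting each data point gives a linear system:
  -64a + 16b - 4c + d = -379
  -27a + 9b - 3c + d = -171
  8a + 4b + 2c + d = 29
  125a + 25b + 5c + d = 557
Solving the system yields a = 5, b = -3, c = 2, d = -3.
So P(x) = 5x³ - 3x² + 2x - 3.
Then P(8) = 2381.

2381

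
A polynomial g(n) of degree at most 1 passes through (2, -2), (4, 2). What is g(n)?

g(n) = 2n - 6

Write g(n) = an + b. Substituting each data point gives a linear system:
  2a + b = -2
  4a + b = 2
Solving the system yields a = 2, b = -6.
So g(n) = 2n - 6.
Check: g(4) = 2. ✓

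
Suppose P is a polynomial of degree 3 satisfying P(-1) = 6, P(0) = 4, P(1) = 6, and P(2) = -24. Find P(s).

Using the Lagrange interpolation formula with nodes -1, 0, 1, 2:
  L_0(s) = s(s - 1)(s - 2) / -6
  L_1(s) = (s + 1)(s - 1)(s - 2) / 2
  L_2(s) = (s + 1)s(s - 2) / -2
  L_3(s) = (s + 1)s(s - 1) / 6
Then P(s) = 6·L_0(s) + 4·L_1(s) + 6·L_2(s) - 24·L_3(s).
Expanding and collecting terms gives P(s) = -6s³ + 2s² + 6s + 4.
Check: P(-1) = 6. ✓

P(s) = -6s^3 + 2s^2 + 6s + 4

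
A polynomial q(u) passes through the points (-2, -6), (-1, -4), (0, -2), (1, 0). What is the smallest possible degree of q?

Forward differences of the values at u = -2, -1, 0, 1:
  q  : -6  -4  -2  0
  Δ  : 2  2  2
  Δ^2: 0  0
  Δ^3: 0
The first differences are constant (2) and nonzero, while all higher differences vanish, so the minimal degree is 1.

1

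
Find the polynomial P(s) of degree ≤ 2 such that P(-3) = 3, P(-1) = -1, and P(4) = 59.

P(s) = 2s^2 + 6s + 3

Write P(s) = as^2 + bs + c. Substituting each data point gives a linear system:
  9a - 3b + c = 3
  a - b + c = -1
  16a + 4b + c = 59
Solving the system yields a = 2, b = 6, c = 3.
So P(s) = 2s² + 6s + 3.
Check: P(-3) = 3. ✓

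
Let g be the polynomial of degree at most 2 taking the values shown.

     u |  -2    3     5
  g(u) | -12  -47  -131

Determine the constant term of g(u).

4

Write g(u) = au^2 + bu + c. Substituting each data point gives a linear system:
  4a - 2b + c = -12
  9a + 3b + c = -47
  25a + 5b + c = -131
Solving the system yields a = -5, b = -2, c = 4.
So g(u) = -5u^2 - 2u + 4.
The constant term is 4.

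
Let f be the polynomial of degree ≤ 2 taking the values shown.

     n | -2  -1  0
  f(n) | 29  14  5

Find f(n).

f(n) = 3n^2 - 6n + 5

Write f(n) = an^2 + bn + c. Substituting each data point gives a linear system:
  4a - 2b + c = 29
  a - b + c = 14
  c = 5
Solving the system yields a = 3, b = -6, c = 5.
So f(n) = 3n² - 6n + 5.
Check: f(-2) = 29. ✓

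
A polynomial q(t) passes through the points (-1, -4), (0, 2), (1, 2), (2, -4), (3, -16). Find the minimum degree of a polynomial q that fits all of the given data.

2

Forward differences of the values at t = -1, 0, 1, 2, 3:
  q  : -4  2  2  -4  -16
  Δ  : 6  0  -6  -12
  Δ^2: -6  -6  -6
  Δ^3: 0  0
  Δ^4: 0
The second differences are constant (-6) and nonzero, while all higher differences vanish, so the minimal degree is 2.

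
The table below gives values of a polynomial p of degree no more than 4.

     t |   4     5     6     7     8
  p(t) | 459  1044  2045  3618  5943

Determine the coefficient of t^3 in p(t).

Write p(t) = at^4 + bt^3 + ct^2 + dt + e. Substituting each data point gives a linear system:
  256a + 64b + 16c + 4d + e = 459
  625a + 125b + 25c + 5d + e = 1044
  1296a + 216b + 36c + 6d + e = 2045
  2401a + 343b + 49c + 7d + e = 3618
  4096a + 512b + 64c + 8d + e = 5943
Solving the system yields a = 1, b = 4, c = -3, d = -1, e = -1.
So p(t) = t^4 + 4t^3 - 3t^2 - t - 1.
The coefficient of t^3 is 4.

4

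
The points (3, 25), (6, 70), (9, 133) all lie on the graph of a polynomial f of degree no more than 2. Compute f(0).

Write f(s) = as^2 + bs + c. Substituting each data point gives a linear system:
  9a + 3b + c = 25
  36a + 6b + c = 70
  81a + 9b + c = 133
Solving the system yields a = 1, b = 6, c = -2.
So f(s) = s^2 + 6s - 2.
Then f(0) = -2.

-2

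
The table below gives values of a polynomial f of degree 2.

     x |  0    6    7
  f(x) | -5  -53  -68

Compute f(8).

-85

Using the Lagrange interpolation formula with nodes 0, 6, 7:
  L_0(x) = (x - 6)(x - 7) / 42
  L_1(x) = x(x - 7) / -6
  L_2(x) = x(x - 6) / 7
Then f(x) = -5·L_0(x) - 53·L_1(x) - 68·L_2(x).
Expanding and collecting terms gives f(x) = -x^2 - 2x - 5.
Evaluating at x = 8: f(8) = -85.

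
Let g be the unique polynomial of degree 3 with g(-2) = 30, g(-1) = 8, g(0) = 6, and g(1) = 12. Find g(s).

Write g(s) = as^3 + bs^2 + cs + d. Substituting each data point gives a linear system:
  -8a + 4b - 2c + d = 30
  -a + b - c + d = 8
  d = 6
  a + b + c + d = 12
Solving the system yields a = -2, b = 4, c = 4, d = 6.
So g(s) = -2s³ + 4s² + 4s + 6.
Check: g(1) = 12. ✓

g(s) = -2s^3 + 4s^2 + 4s + 6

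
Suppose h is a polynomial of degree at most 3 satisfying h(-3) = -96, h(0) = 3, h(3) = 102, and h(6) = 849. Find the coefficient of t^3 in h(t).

Write h(t) = at^3 + bt^2 + ct + d. Substituting each data point gives a linear system:
  -27a + 9b - 3c + d = -96
  d = 3
  27a + 9b + 3c + d = 102
  216a + 36b + 6c + d = 849
Solving the system yields a = 4, b = 0, c = -3, d = 3.
So h(t) = 4t^3 - 3t + 3.
The leading coefficient is 4.

4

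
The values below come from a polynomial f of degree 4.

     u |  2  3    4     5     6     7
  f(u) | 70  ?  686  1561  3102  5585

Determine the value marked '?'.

The 5 known points determine the degree-4 polynomial uniquely.
Write f(u) = au^4 + bu^3 + cu^2 + du + e. Substituting each data point gives a linear system:
  16a + 8b + 4c + 2d + e = 70
  256a + 64b + 16c + 4d + e = 686
  625a + 125b + 25c + 5d + e = 1561
  1296a + 216b + 36c + 6d + e = 3102
  2401a + 343b + 49c + 7d + e = 5585
Solving the system yields a = 2, b = 2, c = 1, d = 6, e = 6.
So f(u) = 2u^4 + 2u^3 + u^2 + 6u + 6.
Then f(3) = 249.

249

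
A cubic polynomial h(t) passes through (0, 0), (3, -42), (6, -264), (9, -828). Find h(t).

h(t) = -t^3 - t^2 - 2t

Write h(t) = at^3 + bt^2 + ct + d. Substituting each data point gives a linear system:
  d = 0
  27a + 9b + 3c + d = -42
  216a + 36b + 6c + d = -264
  729a + 81b + 9c + d = -828
Solving the system yields a = -1, b = -1, c = -2, d = 0.
So h(t) = -t³ - t² - 2t.
Check: h(6) = -264. ✓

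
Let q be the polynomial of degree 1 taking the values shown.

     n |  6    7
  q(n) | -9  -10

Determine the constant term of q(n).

Write q(n) = an + b. Substituting each data point gives a linear system:
  6a + b = -9
  7a + b = -10
Solving the system yields a = -1, b = -3.
So q(n) = -n - 3.
The constant term is -3.

-3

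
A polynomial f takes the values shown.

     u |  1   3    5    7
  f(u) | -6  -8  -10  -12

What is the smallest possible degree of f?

Forward differences of the values at u = 1, 3, 5, 7:
  f  : -6  -8  -10  -12
  Δ  : -2  -2  -2
  Δ^2: 0  0
  Δ^3: 0
The first differences are constant (-2) and nonzero, while all higher differences vanish, so the minimal degree is 1.

1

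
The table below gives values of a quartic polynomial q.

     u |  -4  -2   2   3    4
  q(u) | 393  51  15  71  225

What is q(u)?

q(u) = u^4 - u^3 + 3u^2 - 5u + 5

Write q(u) = au^4 + bu^3 + cu^2 + du + e. Substituting each data point gives a linear system:
  256a - 64b + 16c - 4d + e = 393
  16a - 8b + 4c - 2d + e = 51
  16a + 8b + 4c + 2d + e = 15
  81a + 27b + 9c + 3d + e = 71
  256a + 64b + 16c + 4d + e = 225
Solving the system yields a = 1, b = -1, c = 3, d = -5, e = 5.
So q(u) = u⁴ - u³ + 3u² - 5u + 5.
Check: q(2) = 15. ✓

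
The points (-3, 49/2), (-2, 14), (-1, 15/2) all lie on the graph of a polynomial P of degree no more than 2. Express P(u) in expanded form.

P(u) = 2u^2 - (1/2)u + 5

Write P(u) = au^2 + bu + c. Substituting each data point gives a linear system:
  9a - 3b + c = 49/2
  4a - 2b + c = 14
  a - b + c = 15/2
Solving the system yields a = 2, b = -1/2, c = 5.
So P(u) = 2u² - (1/2)u + 5.
Check: P(-2) = 14. ✓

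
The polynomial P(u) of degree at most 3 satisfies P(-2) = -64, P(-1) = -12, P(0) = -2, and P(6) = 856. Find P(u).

P(u) = 5u^3 - 6u^2 - u - 2

Using the Lagrange interpolation formula with nodes -2, -1, 0, 6:
  L_0(u) = (u + 1)u(u - 6) / -16
  L_1(u) = (u + 2)u(u - 6) / 7
  L_2(u) = (u + 2)(u + 1)(u - 6) / -12
  L_3(u) = (u + 2)(u + 1)u / 336
Then P(u) = -64·L_0(u) - 12·L_1(u) - 2·L_2(u) + 856·L_3(u).
Expanding and collecting terms gives P(u) = 5u^3 - 6u^2 - u - 2.
Check: P(6) = 856. ✓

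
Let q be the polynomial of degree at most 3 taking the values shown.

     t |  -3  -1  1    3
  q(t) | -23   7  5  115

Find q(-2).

5

Forward differences of the values at t = -3, -1, 1, 3:
  q  : -23  7  5  115
  Δ  : 30  -2  110
  Δ^2: -32  112
  Δ^3: 144
The third differences are constant, confirming degree 3.
Interpolating (Newton forward form) and evaluating at t = -2 gives q(-2) = 5.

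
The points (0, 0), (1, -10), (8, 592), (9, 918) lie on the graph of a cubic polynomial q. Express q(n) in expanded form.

Using the Lagrange interpolation formula with nodes 0, 1, 8, 9:
  L_0(n) = (n - 1)(n - 8)(n - 9) / -72
  L_1(n) = n(n - 8)(n - 9) / 56
  L_2(n) = n(n - 1)(n - 9) / -56
  L_3(n) = n(n - 1)(n - 8) / 72
Then q(n) = 0·L_0(n) - 10·L_1(n) + 592·L_2(n) + 918·L_3(n).
Expanding and collecting terms gives q(n) = 2n^3 - 6n^2 - 6n.
Check: q(8) = 592. ✓

q(n) = 2n^3 - 6n^2 - 6n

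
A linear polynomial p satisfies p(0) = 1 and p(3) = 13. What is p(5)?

21

Using the Lagrange interpolation formula with nodes 0, 3:
  L_0(s) = (s - 3) / -3
  L_1(s) = s / 3
Then p(s) = 1·L_0(s) + 13·L_1(s).
Expanding and collecting terms gives p(s) = 4s + 1.
Evaluating at s = 5: p(5) = 21.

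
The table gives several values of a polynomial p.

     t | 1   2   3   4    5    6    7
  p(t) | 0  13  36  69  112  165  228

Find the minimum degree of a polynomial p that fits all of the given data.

Forward differences of the values at t = 1, 2, 3, 4, 5, 6, 7:
  p  : 0  13  36  69  112  165  228
  Δ  : 13  23  33  43  53  63
  Δ^2: 10  10  10  10  10
  Δ^3: 0  0  0  0
  Δ^4: 0  0  0
  Δ^5: 0  0
  Δ^6: 0
The second differences are constant (10) and nonzero, while all higher differences vanish, so the minimal degree is 2.

2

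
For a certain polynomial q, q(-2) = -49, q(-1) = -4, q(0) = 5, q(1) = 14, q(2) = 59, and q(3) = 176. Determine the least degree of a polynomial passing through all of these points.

Forward differences of the values at x = -2, -1, 0, 1, 2, 3:
  q  : -49  -4  5  14  59  176
  Δ  : 45  9  9  45  117
  Δ^2: -36  0  36  72
  Δ^3: 36  36  36
  Δ^4: 0  0
  Δ^5: 0
The third differences are constant (36) and nonzero, while all higher differences vanish, so the minimal degree is 3.

3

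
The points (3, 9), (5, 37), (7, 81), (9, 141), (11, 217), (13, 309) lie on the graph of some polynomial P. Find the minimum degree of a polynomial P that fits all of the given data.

Forward differences of the values at u = 3, 5, 7, 9, 11, 13:
  P  : 9  37  81  141  217  309
  Δ  : 28  44  60  76  92
  Δ^2: 16  16  16  16
  Δ^3: 0  0  0
  Δ^4: 0  0
  Δ^5: 0
The second differences are constant (16) and nonzero, while all higher differences vanish, so the minimal degree is 2.

2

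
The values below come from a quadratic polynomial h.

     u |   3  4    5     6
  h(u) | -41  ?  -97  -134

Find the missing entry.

-66

The 3 known points determine the degree-2 polynomial uniquely.
Write h(u) = au^2 + bu + c. Substituting each data point gives a linear system:
  9a + 3b + c = -41
  25a + 5b + c = -97
  36a + 6b + c = -134
Solving the system yields a = -3, b = -4, c = -2.
So h(u) = -3u^2 - 4u - 2.
Then h(4) = -66.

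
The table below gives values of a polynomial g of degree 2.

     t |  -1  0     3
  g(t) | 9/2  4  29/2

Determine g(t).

Write g(t) = at^2 + bt + c. Substituting each data point gives a linear system:
  a - b + c = 9/2
  c = 4
  9a + 3b + c = 29/2
Solving the system yields a = 1, b = 1/2, c = 4.
So g(t) = t^2 + (1/2)t + 4.
Check: g(3) = 29/2. ✓

g(t) = t^2 + (1/2)t + 4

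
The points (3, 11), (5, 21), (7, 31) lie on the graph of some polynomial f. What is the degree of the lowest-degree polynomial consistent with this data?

Forward differences of the values at n = 3, 5, 7:
  f  : 11  21  31
  Δ  : 10  10
  Δ^2: 0
The first differences are constant (10) and nonzero, while all higher differences vanish, so the minimal degree is 1.

1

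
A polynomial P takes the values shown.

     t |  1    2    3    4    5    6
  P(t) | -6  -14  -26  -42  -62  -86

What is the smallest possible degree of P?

2

Forward differences of the values at t = 1, 2, 3, 4, 5, 6:
  P  : -6  -14  -26  -42  -62  -86
  Δ  : -8  -12  -16  -20  -24
  Δ^2: -4  -4  -4  -4
  Δ^3: 0  0  0
  Δ^4: 0  0
  Δ^5: 0
The second differences are constant (-4) and nonzero, while all higher differences vanish, so the minimal degree is 2.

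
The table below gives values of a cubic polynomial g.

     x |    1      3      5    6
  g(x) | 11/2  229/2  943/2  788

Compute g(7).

Using the Lagrange interpolation formula with nodes 1, 3, 5, 6:
  L_0(x) = (x - 3)(x - 5)(x - 6) / -40
  L_1(x) = (x - 1)(x - 5)(x - 6) / 12
  L_2(x) = (x - 1)(x - 3)(x - 6) / -8
  L_3(x) = (x - 1)(x - 3)(x - 5) / 15
Then g(x) = 11/2·L_0(x) + 229/2·L_1(x) + 943/2·L_2(x) + 788·L_3(x).
Expanding and collecting terms gives g(x) = 3x^3 + 4x^2 - (1/2)x - 1.
Evaluating at x = 7: g(7) = 2441/2.

2441/2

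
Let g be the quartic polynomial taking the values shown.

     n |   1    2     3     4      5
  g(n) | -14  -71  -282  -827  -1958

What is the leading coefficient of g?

-3

Write g(n) = an^4 + bn^3 + cn^2 + dn + e. Substituting each data point gives a linear system:
  a + b + c + d + e = -14
  16a + 8b + 4c + 2d + e = -71
  81a + 27b + 9c + 3d + e = -282
  256a + 64b + 16c + 4d + e = -827
  625a + 125b + 25c + 5d + e = -1958
Solving the system yields a = -3, b = 0, c = -2, d = -6, e = -3.
So g(n) = -3n^4 - 2n^2 - 6n - 3.
The leading coefficient is -3.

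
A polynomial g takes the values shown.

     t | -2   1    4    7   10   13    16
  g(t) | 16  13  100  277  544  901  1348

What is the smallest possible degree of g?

Forward differences of the values at t = -2, 1, 4, 7, 10, 13, 16:
  g  : 16  13  100  277  544  901  1348
  Δ  : -3  87  177  267  357  447
  Δ^2: 90  90  90  90  90
  Δ^3: 0  0  0  0
  Δ^4: 0  0  0
  Δ^5: 0  0
  Δ^6: 0
The second differences are constant (90) and nonzero, while all higher differences vanish, so the minimal degree is 2.

2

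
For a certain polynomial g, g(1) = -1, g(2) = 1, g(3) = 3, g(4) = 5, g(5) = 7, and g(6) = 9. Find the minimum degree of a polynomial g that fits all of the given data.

1

Forward differences of the values at x = 1, 2, 3, 4, 5, 6:
  g  : -1  1  3  5  7  9
  Δ  : 2  2  2  2  2
  Δ^2: 0  0  0  0
  Δ^3: 0  0  0
  Δ^4: 0  0
  Δ^5: 0
The first differences are constant (2) and nonzero, while all higher differences vanish, so the minimal degree is 1.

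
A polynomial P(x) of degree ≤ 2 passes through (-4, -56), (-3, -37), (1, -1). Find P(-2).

-22

Using the Lagrange interpolation formula with nodes -4, -3, 1:
  L_0(x) = (x + 3)(x - 1) / 5
  L_1(x) = (x + 4)(x - 1) / -4
  L_2(x) = (x + 4)(x + 3) / 20
Then P(x) = -56·L_0(x) - 37·L_1(x) - 1·L_2(x).
Expanding and collecting terms gives P(x) = -2x^2 + 5x - 4.
Evaluating at x = -2: P(-2) = -22.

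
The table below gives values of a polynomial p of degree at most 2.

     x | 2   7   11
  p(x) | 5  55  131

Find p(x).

Write p(x) = ax^2 + bx + c. Substituting each data point gives a linear system:
  4a + 2b + c = 5
  49a + 7b + c = 55
  121a + 11b + c = 131
Solving the system yields a = 1, b = 1, c = -1.
So p(x) = x² + x - 1.
Check: p(7) = 55. ✓

p(x) = x^2 + x - 1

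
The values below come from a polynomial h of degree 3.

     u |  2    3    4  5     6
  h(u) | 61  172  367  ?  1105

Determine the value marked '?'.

670

On equispaced nodes a degree-3 polynomial has vanishing fourth forward difference, so
  h(2) - 4·h(3) + 6·h(4) - 4·h(5) + h(6) = 0.
Substituting the known values and solving for h(5):
  -4·h(5) = -2680
  h(5) = 670.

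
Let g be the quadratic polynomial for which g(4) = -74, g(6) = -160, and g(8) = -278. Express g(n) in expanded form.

Write g(n) = an^2 + bn + c. Substituting each data point gives a linear system:
  16a + 4b + c = -74
  36a + 6b + c = -160
  64a + 8b + c = -278
Solving the system yields a = -4, b = -3, c = 2.
So g(n) = -4n^2 - 3n + 2.
Check: g(6) = -160. ✓

g(n) = -4n^2 - 3n + 2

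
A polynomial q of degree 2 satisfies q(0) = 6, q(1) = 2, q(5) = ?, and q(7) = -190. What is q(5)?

The 3 known points determine the degree-2 polynomial uniquely.
Write q(x) = ax^2 + bx + c. Substituting each data point gives a linear system:
  c = 6
  a + b + c = 2
  49a + 7b + c = -190
Solving the system yields a = -4, b = 0, c = 6.
So q(x) = -4x² + 6.
Then q(5) = -94.

-94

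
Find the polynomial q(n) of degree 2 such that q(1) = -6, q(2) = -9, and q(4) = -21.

q(n) = -n^2 - 5

Write q(n) = an^2 + bn + c. Substituting each data point gives a linear system:
  a + b + c = -6
  4a + 2b + c = -9
  16a + 4b + c = -21
Solving the system yields a = -1, b = 0, c = -5.
So q(n) = -n^2 - 5.
Check: q(4) = -21. ✓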